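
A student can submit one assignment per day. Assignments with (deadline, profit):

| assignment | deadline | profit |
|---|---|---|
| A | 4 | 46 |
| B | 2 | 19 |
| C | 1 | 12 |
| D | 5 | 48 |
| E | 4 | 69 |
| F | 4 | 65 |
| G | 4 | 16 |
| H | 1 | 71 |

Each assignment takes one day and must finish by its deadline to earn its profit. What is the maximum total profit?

Take jobs in profit order; each goes to the latest open slot no later than its deadline.
By profit: H(d1,71), E(d4,69), F(d4,65), D(d5,48), A(d4,46), B(d2,19), G(d4,16), C(d1,12)
H→slot 1; E→slot 4; F→slot 3; D→slot 5; A→slot 2; B skipped; G skipped; C skipped.
Profit = 71 + 46 + 65 + 69 + 48 = 299

299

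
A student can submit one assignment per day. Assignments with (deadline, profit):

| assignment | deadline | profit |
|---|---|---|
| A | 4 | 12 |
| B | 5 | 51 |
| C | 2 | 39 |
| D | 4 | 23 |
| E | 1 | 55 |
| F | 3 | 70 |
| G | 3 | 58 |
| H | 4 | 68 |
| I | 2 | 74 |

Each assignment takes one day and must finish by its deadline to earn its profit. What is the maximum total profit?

Sort by profit descending; place each in the latest free slot ≤ its deadline.
By profit: I(d2,74), F(d3,70), H(d4,68), G(d3,58), E(d1,55), B(d5,51), C(d2,39), D(d4,23), A(d4,12)
I→slot 2; F→slot 3; H→slot 4; G→slot 1; E skipped; B→slot 5; C skipped; D skipped; A skipped.
Profit = 58 + 74 + 70 + 68 + 51 = 321

321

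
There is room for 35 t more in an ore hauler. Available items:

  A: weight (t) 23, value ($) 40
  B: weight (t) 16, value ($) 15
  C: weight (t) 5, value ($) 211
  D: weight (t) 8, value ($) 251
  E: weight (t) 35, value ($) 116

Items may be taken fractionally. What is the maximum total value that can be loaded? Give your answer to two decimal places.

534.91

Sort by value per unit weight and fill in that order.
Order: C (211/5=42.20) > D (251/8=31.38) > E (116/35=3.31) > A (40/23=1.74) > B (15/16=0.94)
Fill: take C (5 @ 211) → take D (8 @ 251) → take 22/35 of E → 72.91; 35/35 used.
Total value = 534.91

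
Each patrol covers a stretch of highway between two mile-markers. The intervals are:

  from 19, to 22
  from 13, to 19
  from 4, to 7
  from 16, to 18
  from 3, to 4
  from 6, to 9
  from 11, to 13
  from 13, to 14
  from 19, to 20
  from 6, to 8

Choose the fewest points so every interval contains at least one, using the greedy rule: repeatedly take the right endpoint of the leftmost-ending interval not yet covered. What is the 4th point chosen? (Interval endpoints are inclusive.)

18

Sorted: [3,4] [4,7] [6,8] [6,9] [11,13] [13,14] [16,18] [13,19] [19,20] [19,22]
{[3,4],[4,7]} hit by 4; {[6,8],[6,9]} hit by 8; {[11,13],[13,14]} hit by 13; {[16,18],[13,19]} hit by 18; {[19,20],[19,22]} hit by 20.
Points: 4, 8, 13, 18, 20 (5 total).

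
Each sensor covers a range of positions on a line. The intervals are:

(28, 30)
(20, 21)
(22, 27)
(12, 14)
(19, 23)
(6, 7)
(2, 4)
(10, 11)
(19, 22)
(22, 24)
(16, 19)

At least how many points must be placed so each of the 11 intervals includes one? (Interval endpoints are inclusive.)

Sorted: [2,4] [6,7] [10,11] [12,14] [16,19] [20,21] [19,22] [19,23] [22,24] [22,27] [28,30]
{[2,4]} hit by 4; {[6,7]} hit by 7; {[10,11]} hit by 11; {[12,14]} hit by 14; {[16,19]} hit by 19; {[20,21],[19,22],[19,23]} hit by 21; {[22,24],[22,27]} hit by 24; {[28,30]} hit by 30.
Points: 4, 7, 11, 14, 19, 21, 24, 30 (8 total).

8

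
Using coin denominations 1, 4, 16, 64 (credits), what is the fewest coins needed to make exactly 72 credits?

3

72 − 1×64→8 − 2×4→0
Total coins = 1 + 2 = 3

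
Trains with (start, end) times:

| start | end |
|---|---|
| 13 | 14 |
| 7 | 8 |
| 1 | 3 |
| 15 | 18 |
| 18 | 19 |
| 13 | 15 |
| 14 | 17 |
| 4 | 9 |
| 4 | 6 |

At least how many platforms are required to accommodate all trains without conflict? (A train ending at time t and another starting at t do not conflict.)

2

Events (time:±→running): 1:+→1 3:-→0 4:+→1 4:+→2 … peak 2.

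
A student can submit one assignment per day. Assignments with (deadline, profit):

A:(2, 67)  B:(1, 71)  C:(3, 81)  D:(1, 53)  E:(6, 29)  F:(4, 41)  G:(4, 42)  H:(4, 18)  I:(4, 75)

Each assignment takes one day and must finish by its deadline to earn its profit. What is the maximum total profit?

Sort by profit descending; place each in the latest free slot ≤ its deadline.
By profit: C(d3,81), I(d4,75), B(d1,71), A(d2,67), D(d1,53), G(d4,42), F(d4,41), E(d6,29), H(d4,18)
C→slot 3; I→slot 4; B→slot 1; A→slot 2; D skipped; G skipped; F skipped; E→slot 6; H skipped.
Profit = 71 + 67 + 81 + 75 + 29 = 323

323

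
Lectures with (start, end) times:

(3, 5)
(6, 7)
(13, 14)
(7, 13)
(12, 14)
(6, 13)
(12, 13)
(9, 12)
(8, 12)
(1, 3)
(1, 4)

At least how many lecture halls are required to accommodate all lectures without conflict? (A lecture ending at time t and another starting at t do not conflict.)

4

Events (time:±→running): 1:+→1 1:+→2 3:-→1 3:+→2 4:-→1 5:-→0 6:+→1 6:+→2 7:-→1 7:+→2 8:+→3 9:+→4 … peak 4.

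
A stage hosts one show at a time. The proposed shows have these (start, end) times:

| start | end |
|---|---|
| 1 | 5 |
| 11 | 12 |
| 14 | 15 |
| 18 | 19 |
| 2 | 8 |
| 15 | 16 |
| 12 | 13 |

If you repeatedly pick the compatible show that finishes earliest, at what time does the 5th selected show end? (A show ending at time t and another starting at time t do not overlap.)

16

Greedy by earliest finish: after sorting by end time, pick each interval compatible with the last pick.
By end time: (1,5), (2,8), (11,12), (12,13), (14,15), (15,16), (18,19).
Pick (1,5); next start ≥ 5 → (11,12); next start ≥ 12 → (12,13); next start ≥ 13 → (14,15); next start ≥ 15 → (15,16); next start ≥ 16 → (18,19).
Selected: (1,5) (11,12) (12,13) (14,15) (15,16) (18,19)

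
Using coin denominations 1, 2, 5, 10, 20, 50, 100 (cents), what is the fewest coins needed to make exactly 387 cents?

8

387 − 3×100→87 − 1×50→37 − 1×20→17 − 1×10→7 − 1×5→2 − 1×2→0
Total coins = 3 + 1 + 1 + 1 + 1 + 1 = 8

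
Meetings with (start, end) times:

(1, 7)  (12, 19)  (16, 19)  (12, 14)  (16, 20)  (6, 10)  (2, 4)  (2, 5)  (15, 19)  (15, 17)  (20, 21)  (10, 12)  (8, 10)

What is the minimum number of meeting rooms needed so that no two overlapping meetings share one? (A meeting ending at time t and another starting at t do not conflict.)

Count concurrent intervals with a sweep; the peak is the room count.
starts: [1, 2, 2, 6, 8, 10, 12, 12, 15, 15, 16, 16, 20]
ends:   [4, 5, 7, 10, 10, 12, 14, 17, 19, 19, 19, 20, 21]
s1→1 s2→2 s2→3 e4→2 e5→1 s6→2 e7→1 s8→2 e10→1 e10→0 s10→1 e12→0 s12→1 s12→2 e14→1 s15→2 s15→3 s16→4 s16→5  — peak 5.

5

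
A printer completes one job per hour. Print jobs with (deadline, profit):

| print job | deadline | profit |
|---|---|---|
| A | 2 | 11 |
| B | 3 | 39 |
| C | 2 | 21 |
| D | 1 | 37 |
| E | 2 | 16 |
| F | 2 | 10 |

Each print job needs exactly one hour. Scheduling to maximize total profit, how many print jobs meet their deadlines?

Take jobs in profit order; each goes to the latest open slot no later than its deadline.
Profit order: B=39 D=37 C=21 E=16 A=11 F=10
Assign: B→slot 3, D→slot 1, C→slot 2, E skipped, A skipped, F skipped.
Slots: [1:D] [2:C] [3:B]
3 of 6 scheduled.

3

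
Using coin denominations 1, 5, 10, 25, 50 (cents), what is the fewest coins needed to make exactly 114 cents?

Use the largest denomination that fits, subtract, and repeat.
114 = 2×50 + 1×10 + 4×1
Total coins = 2 + 1 + 4 = 7

7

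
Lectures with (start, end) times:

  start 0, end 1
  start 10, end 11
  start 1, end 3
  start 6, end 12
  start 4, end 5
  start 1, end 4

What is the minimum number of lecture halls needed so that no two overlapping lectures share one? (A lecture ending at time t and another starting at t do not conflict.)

Events (time:±→running): 0:+→1 1:-→0 1:+→1 1:+→2 … peak 2.

2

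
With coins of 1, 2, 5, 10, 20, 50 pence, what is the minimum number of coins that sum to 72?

72 = 1×50 + 1×20 + 1×2
Total coins = 1 + 1 + 1 = 3

3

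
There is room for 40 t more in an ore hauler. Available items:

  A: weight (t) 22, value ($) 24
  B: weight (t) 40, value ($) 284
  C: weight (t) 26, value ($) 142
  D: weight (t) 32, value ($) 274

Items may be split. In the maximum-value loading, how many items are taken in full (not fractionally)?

1

Order: D (274/32=8.56) > B (284/40=7.10) > C (142/26=5.46) > A (24/22=1.09)
Fill: take D (32 @ 274) → take 8/40 of B → 56.80; 40/40 used.
1 item(s) taken whole; one partial (take 8/40 of B).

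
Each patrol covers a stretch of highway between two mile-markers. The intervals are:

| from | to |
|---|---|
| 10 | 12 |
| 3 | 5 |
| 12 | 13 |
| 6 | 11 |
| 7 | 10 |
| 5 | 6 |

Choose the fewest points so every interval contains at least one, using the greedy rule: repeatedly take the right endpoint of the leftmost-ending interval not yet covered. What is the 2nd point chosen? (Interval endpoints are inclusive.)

Process intervals by earliest right end; each time one isn't hit yet, stab at its right endpoint.
By right end: [3,5]  [5,6]  [7,10]  [6,11]  [10,12]  [12,13]
[3,5] uncovered → point at 5; [7,10] uncovered → point at 10; [12,13] uncovered → point at 13.
Points: 5, 10, 13 (3 total).

10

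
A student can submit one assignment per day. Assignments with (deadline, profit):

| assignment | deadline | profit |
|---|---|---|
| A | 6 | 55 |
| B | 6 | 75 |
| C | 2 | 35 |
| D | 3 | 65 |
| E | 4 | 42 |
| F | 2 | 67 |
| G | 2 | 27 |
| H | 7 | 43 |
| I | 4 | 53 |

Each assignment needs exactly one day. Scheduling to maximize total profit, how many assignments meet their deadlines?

7

Take jobs in profit order; each goes to the latest open slot no later than its deadline.
Profit order: B=75 F=67 D=65 A=55 I=53 H=43 E=42 C=35 G=27
Assign: B→slot 6, F→slot 2, D→slot 3, A→slot 5, I→slot 4, H→slot 7, E→slot 1, C skipped, G skipped.
Slots: [1:E] [2:F] [3:D] [4:I] [5:A] [6:B] [7:H]
7 of 9 scheduled.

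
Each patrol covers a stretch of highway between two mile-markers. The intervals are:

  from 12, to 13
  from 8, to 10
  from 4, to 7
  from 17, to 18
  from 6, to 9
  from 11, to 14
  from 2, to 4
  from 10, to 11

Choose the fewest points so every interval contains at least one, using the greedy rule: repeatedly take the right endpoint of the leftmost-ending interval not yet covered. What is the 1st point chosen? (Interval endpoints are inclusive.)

4

Sorted: [2,4] [4,7] [6,9] [8,10] [10,11] [12,13] [11,14] [17,18]
{[2,4],[4,7]} hit by 4; {[6,9],[8,10]} hit by 9; {[10,11]} hit by 11; {[12,13],[11,14]} hit by 13; {[17,18]} hit by 18.
Points: 4, 9, 11, 13, 18 (5 total).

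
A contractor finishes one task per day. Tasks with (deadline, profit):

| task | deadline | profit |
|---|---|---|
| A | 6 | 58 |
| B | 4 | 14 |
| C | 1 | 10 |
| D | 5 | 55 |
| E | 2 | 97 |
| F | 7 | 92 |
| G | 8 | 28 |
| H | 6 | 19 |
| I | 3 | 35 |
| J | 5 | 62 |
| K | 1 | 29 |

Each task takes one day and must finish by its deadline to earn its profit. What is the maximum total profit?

456

Sort by profit descending; place each in the latest free slot ≤ its deadline.
By profit: E(d2,97), F(d7,92), J(d5,62), A(d6,58), D(d5,55), I(d3,35), K(d1,29), G(d8,28), H(d6,19), B(d4,14), C(d1,10)
E→slot 2; F→slot 7; J→slot 5; A→slot 6; D→slot 4; I→slot 3; K→slot 1; G→slot 8; H skipped; B skipped; C skipped.
Profit = 29 + 97 + 35 + 55 + 62 + 58 + 92 + 28 = 456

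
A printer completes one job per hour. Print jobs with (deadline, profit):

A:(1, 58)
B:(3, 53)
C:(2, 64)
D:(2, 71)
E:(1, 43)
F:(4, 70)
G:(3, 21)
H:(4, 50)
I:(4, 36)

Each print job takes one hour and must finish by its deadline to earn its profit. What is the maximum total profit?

Sort by profit descending; place each in the latest free slot ≤ its deadline.
Profit order: D=71 F=70 C=64 A=58 B=53 H=50 E=43 I=36 G=21
Assign: D→slot 2, F→slot 4, C→slot 1, A skipped, B→slot 3, H skipped, E skipped, I skipped, G skipped.
Slots: [1:C] [2:D] [3:B] [4:F]
Profit = 64 + 71 + 53 + 70 = 258

258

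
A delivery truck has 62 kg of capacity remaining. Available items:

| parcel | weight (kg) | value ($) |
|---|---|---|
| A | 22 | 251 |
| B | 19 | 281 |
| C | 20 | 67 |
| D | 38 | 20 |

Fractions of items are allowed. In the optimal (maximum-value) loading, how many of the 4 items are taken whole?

Order: B (281/19=14.79) > A (251/22=11.41) > C (67/20=3.35) > D (20/38=0.53)
Fill: take B (19 @ 281) → take A (22 @ 251) → take C (20 @ 67) → take 1/38 of D → 0.53; 62/62 used.
3 item(s) taken whole; one partial (take 1/38 of D).

3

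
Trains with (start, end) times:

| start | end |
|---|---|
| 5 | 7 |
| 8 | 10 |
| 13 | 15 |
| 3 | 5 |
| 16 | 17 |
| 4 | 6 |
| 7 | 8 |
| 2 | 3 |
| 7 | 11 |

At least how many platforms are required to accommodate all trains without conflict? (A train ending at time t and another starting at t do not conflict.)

starts: [2, 3, 4, 5, 7, 7, 8, 13, 16]
ends:   [3, 5, 6, 7, 8, 10, 11, 15, 17]
s2→1 e3→0 s3→1 s4→2  — peak 2.

2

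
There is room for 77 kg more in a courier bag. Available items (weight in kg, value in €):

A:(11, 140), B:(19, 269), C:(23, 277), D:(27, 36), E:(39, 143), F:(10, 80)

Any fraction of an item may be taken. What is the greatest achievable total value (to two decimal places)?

Order: B (269/19=14.16) > A (140/11=12.73) > C (277/23=12.04) > F (80/10=8.00) > E (143/39=3.67) > D (36/27=1.33)
Fill: take B (19 @ 269) → take A (11 @ 140) → take C (23 @ 277) → take F (10 @ 80) → take 14/39 of E → 51.33; 77/77 used.
Total value = 817.33

817.33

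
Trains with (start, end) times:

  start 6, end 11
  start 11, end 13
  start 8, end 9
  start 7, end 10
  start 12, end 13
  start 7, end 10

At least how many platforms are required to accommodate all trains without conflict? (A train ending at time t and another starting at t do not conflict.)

Events (time:±→running): 6:+→1 7:+→2 7:+→3 8:+→4 … peak 4.

4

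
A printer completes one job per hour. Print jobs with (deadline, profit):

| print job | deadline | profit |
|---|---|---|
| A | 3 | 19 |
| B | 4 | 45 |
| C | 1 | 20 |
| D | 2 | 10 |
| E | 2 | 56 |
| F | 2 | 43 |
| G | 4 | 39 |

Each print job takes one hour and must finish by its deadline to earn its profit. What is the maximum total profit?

183

Profit order: E=56 B=45 F=43 G=39 C=20 A=19 D=10
Assign: E→slot 2, B→slot 4, F→slot 1, G→slot 3, C skipped, A skipped, D skipped.
Slots: [1:F] [2:E] [3:G] [4:B]
Profit = 43 + 56 + 39 + 45 = 183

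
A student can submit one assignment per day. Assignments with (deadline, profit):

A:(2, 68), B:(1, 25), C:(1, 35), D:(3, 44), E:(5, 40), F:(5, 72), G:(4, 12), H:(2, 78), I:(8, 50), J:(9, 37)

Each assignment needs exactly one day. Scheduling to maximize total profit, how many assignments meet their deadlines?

7

Sort by profit descending; place each in the latest free slot ≤ its deadline.
Profit order: H=78 F=72 A=68 I=50 D=44 E=40 J=37 C=35 B=25 G=12
Assign: H→slot 2, F→slot 5, A→slot 1, I→slot 8, D→slot 3, E→slot 4, J→slot 9, C skipped, B skipped, G skipped.
Slots: [1:A] [2:H] [3:D] [4:E] [5:F] [8:I] [9:J]
7 of 10 scheduled.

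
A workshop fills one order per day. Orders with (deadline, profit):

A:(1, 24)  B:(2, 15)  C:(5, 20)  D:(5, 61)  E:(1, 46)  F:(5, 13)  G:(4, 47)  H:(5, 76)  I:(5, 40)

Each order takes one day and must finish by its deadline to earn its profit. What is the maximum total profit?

By profit: H(d5,76), D(d5,61), G(d4,47), E(d1,46), I(d5,40), A(d1,24), C(d5,20), B(d2,15), F(d5,13)
H→slot 5; D→slot 4; G→slot 3; E→slot 1; I→slot 2; A skipped; C skipped; B skipped; F skipped.
Profit = 46 + 40 + 47 + 61 + 76 = 270

270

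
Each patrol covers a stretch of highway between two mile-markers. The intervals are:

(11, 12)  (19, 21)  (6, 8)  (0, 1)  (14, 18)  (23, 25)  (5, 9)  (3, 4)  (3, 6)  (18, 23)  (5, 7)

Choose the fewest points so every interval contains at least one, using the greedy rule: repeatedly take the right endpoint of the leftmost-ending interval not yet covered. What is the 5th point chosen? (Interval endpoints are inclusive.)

Process intervals by earliest right end; each time one isn't hit yet, stab at its right endpoint.
Sorted: [0,1] [3,4] [3,6] [5,7] [6,8] [5,9] [11,12] [14,18] [19,21] [18,23] [23,25]
{[0,1]} hit by 1; {[3,4],[3,6]} hit by 4; {[5,7],[6,8],[5,9]} hit by 7; {[11,12]} hit by 12; {[14,18]} hit by 18; {[19,21],[18,23]} hit by 21; {[23,25]} hit by 25.
Points: 1, 4, 7, 12, 18, 21, 25 (7 total).

18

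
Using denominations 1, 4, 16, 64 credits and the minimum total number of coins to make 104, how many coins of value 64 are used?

1

Use the largest denomination that fits, subtract, and repeat.
104 − 1×64→40 − 2×16→8 − 2×4→0
Count of 64: 1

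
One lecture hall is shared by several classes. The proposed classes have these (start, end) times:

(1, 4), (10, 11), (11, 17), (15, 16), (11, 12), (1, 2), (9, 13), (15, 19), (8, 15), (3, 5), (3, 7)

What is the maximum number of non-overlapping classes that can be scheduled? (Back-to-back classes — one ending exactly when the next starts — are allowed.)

5

Sort by end time and greedily take each interval whose start is ≥ the last chosen end.
By end time: (1,2), (1,4), (3,5), (3,7), (10,11), (11,12), (9,13), (8,15), (15,16), (11,17), (15,19).
Pick (1,2); next start ≥ 2 → (3,5); next start ≥ 5 → (10,11); next start ≥ 11 → (11,12); next start ≥ 12 → (15,16).
Selected 5 classes.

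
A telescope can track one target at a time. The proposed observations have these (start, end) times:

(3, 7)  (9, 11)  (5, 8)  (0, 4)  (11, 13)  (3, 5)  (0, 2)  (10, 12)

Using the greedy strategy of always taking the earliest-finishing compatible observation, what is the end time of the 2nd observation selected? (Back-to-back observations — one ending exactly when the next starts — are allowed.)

Order by finish time; keep every interval that doesn't clash with the previous kept one.
Sorted by end: (0,2)  (0,4)  (3,5)  (3,7)  (5,8)  (9,11)  (10,12)  (11,13)
take (0,2); take (3,5); take (5,8); take (9,11); skip (10,12); take (11,13).
Selected: (0,2) (3,5) (5,8) (9,11) (11,13)

5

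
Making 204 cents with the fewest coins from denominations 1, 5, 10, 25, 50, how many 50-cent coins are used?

4

Greedy: take as many of the largest coin as possible, then repeat with the remainder.
204 − 4×50→4 − 4×1→0
Count of 50: 4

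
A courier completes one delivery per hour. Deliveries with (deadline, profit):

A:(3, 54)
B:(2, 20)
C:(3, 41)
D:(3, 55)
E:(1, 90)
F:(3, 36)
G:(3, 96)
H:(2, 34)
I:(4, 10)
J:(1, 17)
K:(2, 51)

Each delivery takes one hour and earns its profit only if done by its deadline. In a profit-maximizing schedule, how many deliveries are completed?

4

By profit: G(d3,96), E(d1,90), D(d3,55), A(d3,54), K(d2,51), C(d3,41), F(d3,36), H(d2,34), B(d2,20), J(d1,17), I(d4,10)
G→slot 3; E→slot 1; D→slot 2; A skipped; K skipped; C skipped; F skipped; H skipped; B skipped; J skipped; I→slot 4.
4 of 11 scheduled.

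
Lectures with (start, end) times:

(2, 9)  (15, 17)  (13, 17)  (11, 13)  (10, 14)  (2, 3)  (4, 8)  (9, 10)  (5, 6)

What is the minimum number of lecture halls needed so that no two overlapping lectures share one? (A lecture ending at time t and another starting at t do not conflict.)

Count concurrent intervals with a sweep; the peak is the room count.
Events (time:±→running): 2:+→1 2:+→2 3:-→1 4:+→2 5:+→3 … peak 3.

3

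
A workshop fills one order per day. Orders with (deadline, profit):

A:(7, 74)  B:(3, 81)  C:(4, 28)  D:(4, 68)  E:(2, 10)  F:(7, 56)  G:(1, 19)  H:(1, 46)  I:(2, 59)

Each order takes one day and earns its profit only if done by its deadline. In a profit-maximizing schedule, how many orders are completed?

Sort by profit descending; place each in the latest free slot ≤ its deadline.
Profit order: B=81 A=74 D=68 I=59 F=56 H=46 C=28 G=19 E=10
Assign: B→slot 3, A→slot 7, D→slot 4, I→slot 2, F→slot 6, H→slot 1, C skipped, G skipped, E skipped.
Slots: [1:H] [2:I] [3:B] [4:D] [6:F] [7:A]
6 of 9 scheduled.

6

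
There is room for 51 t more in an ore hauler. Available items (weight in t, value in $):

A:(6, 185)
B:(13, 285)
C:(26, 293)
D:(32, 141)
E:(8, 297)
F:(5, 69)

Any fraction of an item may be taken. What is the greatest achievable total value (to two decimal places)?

1050.12

Greedy by value/weight ratio, highest first.
Order: E (297/8=37.12) > A (185/6=30.83) > B (285/13=21.92) > F (69/5=13.80) > C (293/26=11.27) > D (141/32=4.41)
Fill: take E (8 @ 297) → take A (6 @ 185) → take B (13 @ 285) → take F (5 @ 69) → take 19/26 of C → 214.12; 51/51 used.
Total value = 1050.12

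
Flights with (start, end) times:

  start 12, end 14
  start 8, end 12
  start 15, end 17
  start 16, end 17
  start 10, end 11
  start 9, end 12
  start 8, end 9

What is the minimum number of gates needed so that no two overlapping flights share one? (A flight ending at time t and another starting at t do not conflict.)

Events (time:±→running): 8:+→1 8:+→2 9:-→1 9:+→2 10:+→3 … peak 3.

3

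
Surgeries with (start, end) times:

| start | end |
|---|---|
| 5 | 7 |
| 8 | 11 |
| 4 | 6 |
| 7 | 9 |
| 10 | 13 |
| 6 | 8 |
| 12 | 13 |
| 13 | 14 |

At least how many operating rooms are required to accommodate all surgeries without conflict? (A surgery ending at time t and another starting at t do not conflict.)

2

The answer is the maximum number of intervals overlapping at any instant.
Events (time:±→running): 4:+→1 5:+→2 … peak 2.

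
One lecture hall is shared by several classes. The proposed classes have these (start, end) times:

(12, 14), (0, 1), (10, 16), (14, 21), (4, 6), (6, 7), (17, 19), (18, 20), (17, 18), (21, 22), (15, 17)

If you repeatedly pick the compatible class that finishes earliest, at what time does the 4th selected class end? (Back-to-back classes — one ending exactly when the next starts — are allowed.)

Greedy by earliest finish: after sorting by end time, pick each interval compatible with the last pick.
Sorted by end: (0,1)  (4,6)  (6,7)  (12,14)  (10,16)  (15,17)  (17,18)  (17,19)  (18,20)  (14,21)  (21,22)
take (0,1); take (4,6); take (6,7); take (12,14); skip (10,16); take (15,17); take (17,18); take (18,20); take (21,22).
Selected: (0,1) (4,6) (6,7) (12,14) (15,17) (17,18) (18,20) (21,22)

14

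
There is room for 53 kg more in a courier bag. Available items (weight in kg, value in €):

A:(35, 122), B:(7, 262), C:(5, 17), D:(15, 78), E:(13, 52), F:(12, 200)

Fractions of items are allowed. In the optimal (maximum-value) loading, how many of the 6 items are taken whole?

Greedy by value/weight ratio, highest first.
Ratios (sorted): B 37.43, F 16.67, D 5.20, E 4.00, A 3.49, C 3.40
take B (7 @ 262); take F (12 @ 200); take D (15 @ 78); take E (13 @ 52); take 6/35 of A → 20.91. Capacity used 53/53.
4 item(s) taken whole; one partial (take 6/35 of A).

4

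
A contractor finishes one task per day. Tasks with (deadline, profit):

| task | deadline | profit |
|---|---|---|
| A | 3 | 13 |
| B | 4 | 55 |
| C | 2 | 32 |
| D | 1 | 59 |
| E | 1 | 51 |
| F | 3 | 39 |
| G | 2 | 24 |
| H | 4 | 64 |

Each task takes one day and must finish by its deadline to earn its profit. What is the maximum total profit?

Take jobs in profit order; each goes to the latest open slot no later than its deadline.
By profit: H(d4,64), D(d1,59), B(d4,55), E(d1,51), F(d3,39), C(d2,32), G(d2,24), A(d3,13)
H→slot 4; D→slot 1; B→slot 3; E skipped; F→slot 2; C skipped; G skipped; A skipped.
Profit = 59 + 39 + 55 + 64 = 217

217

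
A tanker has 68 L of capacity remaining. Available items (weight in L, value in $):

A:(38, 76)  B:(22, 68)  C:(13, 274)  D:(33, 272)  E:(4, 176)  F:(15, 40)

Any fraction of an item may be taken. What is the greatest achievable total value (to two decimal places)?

777.64

Sort by value per unit weight and fill in that order.
Ratios (sorted): E 44.00, C 21.08, D 8.24, B 3.09, F 2.67, A 2.00
take E (4 @ 176); take C (13 @ 274); take D (33 @ 272); take 18/22 of B → 55.64. Capacity used 68/68.
Total value = 777.64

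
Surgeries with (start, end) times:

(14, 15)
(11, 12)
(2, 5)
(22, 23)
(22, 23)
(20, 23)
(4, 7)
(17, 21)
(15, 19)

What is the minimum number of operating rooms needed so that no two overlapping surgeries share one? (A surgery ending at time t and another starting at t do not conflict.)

Events (time:±→running): 2:+→1 4:+→2 5:-→1 7:-→0 11:+→1 12:-→0 14:+→1 15:-→0 15:+→1 17:+→2 19:-→1 20:+→2 21:-→1 22:+→2 22:+→3 … peak 3.

3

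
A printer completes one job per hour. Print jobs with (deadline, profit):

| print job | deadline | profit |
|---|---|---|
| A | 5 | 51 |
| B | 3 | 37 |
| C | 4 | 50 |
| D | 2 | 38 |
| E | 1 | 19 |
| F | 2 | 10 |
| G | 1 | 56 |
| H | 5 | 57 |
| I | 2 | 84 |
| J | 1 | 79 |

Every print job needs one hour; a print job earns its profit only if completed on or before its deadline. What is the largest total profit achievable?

321

Sort by profit descending; place each in the latest free slot ≤ its deadline.
By profit: I(d2,84), J(d1,79), H(d5,57), G(d1,56), A(d5,51), C(d4,50), D(d2,38), B(d3,37), E(d1,19), F(d2,10)
I→slot 2; J→slot 1; H→slot 5; G skipped; A→slot 4; C→slot 3; D skipped; B skipped; E skipped; F skipped.
Profit = 79 + 84 + 50 + 51 + 57 = 321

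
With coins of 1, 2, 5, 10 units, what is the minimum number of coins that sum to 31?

4

Use the largest denomination that fits, subtract, and repeat.
31 − 3×10→1 − 1×1→0
Total coins = 3 + 1 = 4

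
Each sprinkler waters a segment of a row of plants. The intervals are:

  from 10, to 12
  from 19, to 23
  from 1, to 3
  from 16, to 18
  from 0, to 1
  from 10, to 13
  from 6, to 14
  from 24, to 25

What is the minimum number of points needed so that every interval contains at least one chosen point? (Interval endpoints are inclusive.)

5

By right end: [0,1]  [1,3]  [10,12]  [10,13]  [6,14]  [16,18]  [19,23]  [24,25]
[0,1] uncovered → point at 1; [10,12] uncovered → point at 12; [16,18] uncovered → point at 18; [19,23] uncovered → point at 23; [24,25] uncovered → point at 25.
Points: 1, 12, 18, 23, 25 (5 total).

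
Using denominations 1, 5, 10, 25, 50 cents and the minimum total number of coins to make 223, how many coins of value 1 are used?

3

223 = 4×50 + 2×10 + 3×1
Count of 1: 3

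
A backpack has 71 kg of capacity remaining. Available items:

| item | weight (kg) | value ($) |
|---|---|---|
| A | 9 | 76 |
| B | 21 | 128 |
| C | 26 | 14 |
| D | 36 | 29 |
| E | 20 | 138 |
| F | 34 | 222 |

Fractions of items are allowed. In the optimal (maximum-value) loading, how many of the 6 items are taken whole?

Ratios (sorted): A 8.44, E 6.90, F 6.53, B 6.10, D 0.81, C 0.54
take A (9 @ 76); take E (20 @ 138); take F (34 @ 222); take 8/21 of B → 48.76. Capacity used 71/71.
3 item(s) taken whole; one partial (take 8/21 of B).

3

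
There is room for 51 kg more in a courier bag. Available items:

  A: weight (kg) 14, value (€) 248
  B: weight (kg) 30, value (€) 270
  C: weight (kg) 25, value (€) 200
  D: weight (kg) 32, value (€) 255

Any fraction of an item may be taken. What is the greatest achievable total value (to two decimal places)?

Sort by value per unit weight and fill in that order.
Order: A (248/14=17.71) > B (270/30=9.00) > C (200/25=8.00) > D (255/32=7.97)
Fill: take A (14 @ 248) → take B (30 @ 270) → take 7/25 of C → 56.00; 51/51 used.
Total value = 574.00

574.00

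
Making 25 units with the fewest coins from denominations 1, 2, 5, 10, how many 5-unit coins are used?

25 − 2×10→5 − 1×5→0
Count of 5: 1

1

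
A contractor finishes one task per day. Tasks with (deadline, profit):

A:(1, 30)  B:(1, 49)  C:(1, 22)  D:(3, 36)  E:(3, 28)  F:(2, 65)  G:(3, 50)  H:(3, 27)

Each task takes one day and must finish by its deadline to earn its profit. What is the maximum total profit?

Take jobs in profit order; each goes to the latest open slot no later than its deadline.
Profit order: F=65 G=50 B=49 D=36 A=30 E=28 H=27 C=22
Assign: F→slot 2, G→slot 3, B→slot 1, D skipped, A skipped, E skipped, H skipped, C skipped.
Slots: [1:B] [2:F] [3:G]
Profit = 49 + 65 + 50 = 164

164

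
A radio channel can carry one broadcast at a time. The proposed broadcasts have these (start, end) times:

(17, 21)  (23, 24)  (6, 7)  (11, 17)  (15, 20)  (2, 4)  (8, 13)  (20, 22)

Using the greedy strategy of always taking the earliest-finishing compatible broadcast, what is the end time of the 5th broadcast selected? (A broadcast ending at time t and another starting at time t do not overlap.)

22

Order by finish time; keep every interval that doesn't clash with the previous kept one.
Sorted by end: (2,4)  (6,7)  (8,13)  (11,17)  (15,20)  (17,21)  (20,22)  (23,24)
take (2,4); take (6,7); take (8,13); skip (11,17); take (15,20); take (20,22); take (23,24).
Selected: (2,4) (6,7) (8,13) (15,20) (20,22) (23,24)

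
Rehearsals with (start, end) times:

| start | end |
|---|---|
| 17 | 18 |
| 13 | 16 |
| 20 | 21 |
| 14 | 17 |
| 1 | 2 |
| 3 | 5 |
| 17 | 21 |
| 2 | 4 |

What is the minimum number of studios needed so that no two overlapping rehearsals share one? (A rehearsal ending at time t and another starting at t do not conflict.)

The answer is the maximum number of intervals overlapping at any instant.
starts: [1, 2, 3, 13, 14, 17, 17, 20]
ends:   [2, 4, 5, 16, 17, 18, 21, 21]
s1→1 e2→0 s2→1 s3→2  — peak 2.

2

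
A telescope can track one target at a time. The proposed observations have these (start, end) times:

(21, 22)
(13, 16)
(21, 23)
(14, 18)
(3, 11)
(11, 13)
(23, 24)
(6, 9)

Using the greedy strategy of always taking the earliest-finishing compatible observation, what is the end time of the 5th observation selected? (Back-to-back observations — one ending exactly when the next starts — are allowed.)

24

Sort by end time and greedily take each interval whose start is ≥ the last chosen end.
By end time: (6,9), (3,11), (11,13), (13,16), (14,18), (21,22), (21,23), (23,24).
Pick (6,9); next start ≥ 9 → (11,13); next start ≥ 13 → (13,16); next start ≥ 16 → (21,22); next start ≥ 22 → (23,24).
Selected: (6,9) (11,13) (13,16) (21,22) (23,24)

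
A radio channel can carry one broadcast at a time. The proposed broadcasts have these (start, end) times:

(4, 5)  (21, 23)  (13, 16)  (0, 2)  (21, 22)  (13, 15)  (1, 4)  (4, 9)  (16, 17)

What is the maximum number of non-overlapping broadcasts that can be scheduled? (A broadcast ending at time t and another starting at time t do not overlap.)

By end time: (0,2), (1,4), (4,5), (4,9), (13,15), (13,16), (16,17), (21,22), (21,23).
Pick (0,2); next start ≥ 2 → (4,5); next start ≥ 5 → (13,15); next start ≥ 15 → (16,17); next start ≥ 17 → (21,22).
Selected 5 broadcasts.

5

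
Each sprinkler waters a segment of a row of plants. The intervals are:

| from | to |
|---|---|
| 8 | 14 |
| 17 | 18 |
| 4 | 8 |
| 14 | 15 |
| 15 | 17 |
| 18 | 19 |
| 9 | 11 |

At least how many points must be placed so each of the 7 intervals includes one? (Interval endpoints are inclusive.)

4

Sorted: [4,8] [9,11] [8,14] [14,15] [15,17] [17,18] [18,19]
{[4,8]} hit by 8; {[9,11],[8,14]} hit by 11; {[14,15],[15,17]} hit by 15; {[17,18],[18,19]} hit by 18.
Points: 8, 11, 15, 18 (4 total).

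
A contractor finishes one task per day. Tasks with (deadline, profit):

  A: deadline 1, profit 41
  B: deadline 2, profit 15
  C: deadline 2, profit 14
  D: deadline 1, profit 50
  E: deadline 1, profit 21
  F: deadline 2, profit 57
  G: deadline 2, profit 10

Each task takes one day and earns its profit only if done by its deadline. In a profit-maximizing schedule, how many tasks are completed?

Profit order: F=57 D=50 A=41 E=21 B=15 C=14 G=10
Assign: F→slot 2, D→slot 1, A skipped, E skipped, B skipped, C skipped, G skipped.
Slots: [1:D] [2:F]
2 of 7 scheduled.

2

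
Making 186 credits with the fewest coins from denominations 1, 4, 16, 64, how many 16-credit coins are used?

Use the largest denomination that fits, subtract, and repeat.
186 = 2×64 + 3×16 + 2×4 + 2×1
Count of 16: 3

3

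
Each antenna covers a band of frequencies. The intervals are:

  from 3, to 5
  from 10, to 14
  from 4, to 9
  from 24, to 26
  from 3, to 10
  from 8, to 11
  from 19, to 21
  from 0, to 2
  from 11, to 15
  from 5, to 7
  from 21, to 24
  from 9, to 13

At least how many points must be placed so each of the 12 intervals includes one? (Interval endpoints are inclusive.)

Process intervals by earliest right end; each time one isn't hit yet, stab at its right endpoint.
By right end: [0,2]  [3,5]  [5,7]  [4,9]  [3,10]  [8,11]  [9,13]  [10,14]  [11,15]  [19,21]  [21,24]  [24,26]
[0,2] uncovered → point at 2; [3,5] uncovered → point at 5; [8,11] uncovered → point at 11; [19,21] uncovered → point at 21; [24,26] uncovered → point at 26.
Points: 2, 5, 11, 21, 26 (5 total).

5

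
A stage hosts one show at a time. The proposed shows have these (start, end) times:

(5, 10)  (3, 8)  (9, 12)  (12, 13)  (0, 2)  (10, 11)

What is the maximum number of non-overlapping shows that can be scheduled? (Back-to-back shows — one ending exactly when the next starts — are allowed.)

4

By end time: (0,2), (3,8), (5,10), (10,11), (9,12), (12,13).
Pick (0,2); next start ≥ 2 → (3,8); next start ≥ 8 → (10,11); next start ≥ 11 → (12,13).
Selected 4 shows.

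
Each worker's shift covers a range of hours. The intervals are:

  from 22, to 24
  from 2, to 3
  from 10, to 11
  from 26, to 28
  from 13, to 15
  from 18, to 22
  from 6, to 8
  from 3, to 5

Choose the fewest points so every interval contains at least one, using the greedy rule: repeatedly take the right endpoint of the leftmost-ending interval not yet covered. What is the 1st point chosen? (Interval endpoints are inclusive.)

3

By right end: [2,3]  [3,5]  [6,8]  [10,11]  [13,15]  [18,22]  [22,24]  [26,28]
[2,3] uncovered → point at 3; [6,8] uncovered → point at 8; [10,11] uncovered → point at 11; [13,15] uncovered → point at 15; [18,22] uncovered → point at 22; [26,28] uncovered → point at 28.
Points: 3, 8, 11, 15, 22, 28 (6 total).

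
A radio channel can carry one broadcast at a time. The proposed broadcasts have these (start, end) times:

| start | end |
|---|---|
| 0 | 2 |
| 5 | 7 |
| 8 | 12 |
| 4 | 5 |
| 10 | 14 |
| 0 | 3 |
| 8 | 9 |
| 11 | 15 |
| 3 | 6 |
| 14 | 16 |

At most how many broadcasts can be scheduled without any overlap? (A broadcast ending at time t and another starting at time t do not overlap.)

Greedy by earliest finish: after sorting by end time, pick each interval compatible with the last pick.
Sorted by end: (0,2)  (0,3)  (4,5)  (3,6)  (5,7)  (8,9)  (8,12)  (10,14)  (11,15)  (14,16)
take (0,2); skip (0,3); take (4,5); skip (3,6); take (5,7); take (8,9); take (10,14); skip (11,15); take (14,16).
Selected 6 broadcasts.

6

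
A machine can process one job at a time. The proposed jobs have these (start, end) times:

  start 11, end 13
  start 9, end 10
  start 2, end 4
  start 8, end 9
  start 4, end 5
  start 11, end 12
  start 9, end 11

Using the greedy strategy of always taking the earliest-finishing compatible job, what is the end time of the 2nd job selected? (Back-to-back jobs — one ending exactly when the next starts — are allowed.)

Greedy by earliest finish: after sorting by end time, pick each interval compatible with the last pick.
By end time: (2,4), (4,5), (8,9), (9,10), (9,11), (11,12), (11,13).
Pick (2,4); next start ≥ 4 → (4,5); next start ≥ 5 → (8,9); next start ≥ 9 → (9,10); next start ≥ 10 → (11,12).
Selected: (2,4) (4,5) (8,9) (9,10) (11,12)

5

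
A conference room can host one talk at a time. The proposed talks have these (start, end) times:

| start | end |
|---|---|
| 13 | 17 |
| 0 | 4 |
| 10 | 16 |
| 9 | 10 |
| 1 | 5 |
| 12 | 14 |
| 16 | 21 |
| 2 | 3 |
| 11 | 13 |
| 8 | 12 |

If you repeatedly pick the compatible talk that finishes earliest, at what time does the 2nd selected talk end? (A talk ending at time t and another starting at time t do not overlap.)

10

Sort by end time and greedily take each interval whose start is ≥ the last chosen end.
Sorted by end: (2,3)  (0,4)  (1,5)  (9,10)  (8,12)  (11,13)  (12,14)  (10,16)  (13,17)  (16,21)
take (2,3); skip (0,4); take (9,10); take (11,13); skip (10,16); take (13,17); skip (16,21).
Selected: (2,3) (9,10) (11,13) (13,17)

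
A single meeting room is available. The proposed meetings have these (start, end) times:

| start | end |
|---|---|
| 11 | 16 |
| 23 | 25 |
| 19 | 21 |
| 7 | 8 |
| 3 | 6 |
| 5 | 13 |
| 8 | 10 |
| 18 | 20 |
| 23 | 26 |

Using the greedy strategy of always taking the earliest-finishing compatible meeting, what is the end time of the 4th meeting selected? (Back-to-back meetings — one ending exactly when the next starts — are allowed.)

Sort by end time and greedily take each interval whose start is ≥ the last chosen end.
Sorted by end: (3,6)  (7,8)  (8,10)  (5,13)  (11,16)  (18,20)  (19,21)  (23,25)  (23,26)
take (3,6); take (7,8); take (8,10); take (11,16); take (18,20); take (23,25).
Selected: (3,6) (7,8) (8,10) (11,16) (18,20) (23,25)

16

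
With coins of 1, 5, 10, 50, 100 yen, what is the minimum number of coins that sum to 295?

8

Greedy: take as many of the largest coin as possible, then repeat with the remainder.
295 = 2×100 + 1×50 + 4×10 + 1×5
Total coins = 2 + 1 + 4 + 1 = 8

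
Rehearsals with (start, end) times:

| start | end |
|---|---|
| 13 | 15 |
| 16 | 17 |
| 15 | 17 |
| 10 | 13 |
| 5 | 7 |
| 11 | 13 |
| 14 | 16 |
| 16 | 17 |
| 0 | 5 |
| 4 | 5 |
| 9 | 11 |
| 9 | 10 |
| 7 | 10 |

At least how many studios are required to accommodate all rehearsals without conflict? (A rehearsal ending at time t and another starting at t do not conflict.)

3

The answer is the maximum number of intervals overlapping at any instant.
starts: [0, 4, 5, 7, 9, 9, 10, 11, 13, 14, 15, 16, 16]
ends:   [5, 5, 7, 10, 10, 11, 13, 13, 15, 16, 17, 17, 17]
s0→1 s4→2 e5→1 e5→0 s5→1 e7→0 s7→1 s9→2 s9→3  — peak 3.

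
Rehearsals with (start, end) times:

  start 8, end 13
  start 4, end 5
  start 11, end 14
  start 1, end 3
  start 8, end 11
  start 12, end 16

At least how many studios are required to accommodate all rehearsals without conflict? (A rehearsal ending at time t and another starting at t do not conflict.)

starts: [1, 4, 8, 8, 11, 12]
ends:   [3, 5, 11, 13, 14, 16]
s1→1 e3→0 s4→1 e5→0 s8→1 s8→2 e11→1 s11→2 s12→3  — peak 3.

3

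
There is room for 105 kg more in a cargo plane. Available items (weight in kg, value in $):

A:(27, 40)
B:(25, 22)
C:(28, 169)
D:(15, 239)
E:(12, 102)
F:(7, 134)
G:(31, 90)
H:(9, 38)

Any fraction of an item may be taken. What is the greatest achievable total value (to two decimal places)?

Order: F (134/7=19.14) > D (239/15=15.93) > E (102/12=8.50) > C (169/28=6.04) > H (38/9=4.22) > G (90/31=2.90) > A (40/27=1.48) > B (22/25=0.88)
Fill: take F (7 @ 134) → take D (15 @ 239) → take E (12 @ 102) → take C (28 @ 169) → take H (9 @ 38) → take G (31 @ 90) → take 3/27 of A → 4.44; 105/105 used.
Total value = 776.44

776.44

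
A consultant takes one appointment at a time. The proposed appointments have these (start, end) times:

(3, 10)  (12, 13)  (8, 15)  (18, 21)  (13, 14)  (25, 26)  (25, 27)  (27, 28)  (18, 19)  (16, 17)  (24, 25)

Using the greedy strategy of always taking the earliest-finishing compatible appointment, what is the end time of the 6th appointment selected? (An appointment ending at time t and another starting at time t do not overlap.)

By end time: (3,10), (12,13), (13,14), (8,15), (16,17), (18,19), (18,21), (24,25), (25,26), (25,27), (27,28).
Pick (3,10); next start ≥ 10 → (12,13); next start ≥ 13 → (13,14); next start ≥ 14 → (16,17); next start ≥ 17 → (18,19); next start ≥ 19 → (24,25); next start ≥ 25 → (25,26); next start ≥ 26 → (27,28).
Selected: (3,10) (12,13) (13,14) (16,17) (18,19) (24,25) (25,26) (27,28)

25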